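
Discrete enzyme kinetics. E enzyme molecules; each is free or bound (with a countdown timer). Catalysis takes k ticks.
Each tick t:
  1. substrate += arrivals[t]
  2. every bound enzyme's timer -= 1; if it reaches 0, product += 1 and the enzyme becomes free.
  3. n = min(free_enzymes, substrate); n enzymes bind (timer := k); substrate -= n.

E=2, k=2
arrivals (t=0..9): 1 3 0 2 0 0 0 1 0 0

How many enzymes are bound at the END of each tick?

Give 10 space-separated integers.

t=0: arr=1 -> substrate=0 bound=1 product=0
t=1: arr=3 -> substrate=2 bound=2 product=0
t=2: arr=0 -> substrate=1 bound=2 product=1
t=3: arr=2 -> substrate=2 bound=2 product=2
t=4: arr=0 -> substrate=1 bound=2 product=3
t=5: arr=0 -> substrate=0 bound=2 product=4
t=6: arr=0 -> substrate=0 bound=1 product=5
t=7: arr=1 -> substrate=0 bound=1 product=6
t=8: arr=0 -> substrate=0 bound=1 product=6
t=9: arr=0 -> substrate=0 bound=0 product=7

Answer: 1 2 2 2 2 2 1 1 1 0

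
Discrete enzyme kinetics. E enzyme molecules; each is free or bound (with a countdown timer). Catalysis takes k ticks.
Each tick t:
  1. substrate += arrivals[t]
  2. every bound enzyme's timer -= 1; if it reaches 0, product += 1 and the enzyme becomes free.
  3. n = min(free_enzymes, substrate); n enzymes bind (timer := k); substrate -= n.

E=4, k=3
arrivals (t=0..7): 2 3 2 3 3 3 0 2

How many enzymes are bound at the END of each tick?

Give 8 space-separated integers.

Answer: 2 4 4 4 4 4 4 4

Derivation:
t=0: arr=2 -> substrate=0 bound=2 product=0
t=1: arr=3 -> substrate=1 bound=4 product=0
t=2: arr=2 -> substrate=3 bound=4 product=0
t=3: arr=3 -> substrate=4 bound=4 product=2
t=4: arr=3 -> substrate=5 bound=4 product=4
t=5: arr=3 -> substrate=8 bound=4 product=4
t=6: arr=0 -> substrate=6 bound=4 product=6
t=7: arr=2 -> substrate=6 bound=4 product=8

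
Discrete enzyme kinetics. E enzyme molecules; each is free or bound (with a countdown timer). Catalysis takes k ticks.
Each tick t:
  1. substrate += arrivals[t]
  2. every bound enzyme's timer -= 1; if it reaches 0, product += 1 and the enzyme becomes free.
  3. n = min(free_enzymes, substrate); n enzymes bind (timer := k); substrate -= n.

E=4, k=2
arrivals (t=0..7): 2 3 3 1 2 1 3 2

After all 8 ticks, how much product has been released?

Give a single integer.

Answer: 12

Derivation:
t=0: arr=2 -> substrate=0 bound=2 product=0
t=1: arr=3 -> substrate=1 bound=4 product=0
t=2: arr=3 -> substrate=2 bound=4 product=2
t=3: arr=1 -> substrate=1 bound=4 product=4
t=4: arr=2 -> substrate=1 bound=4 product=6
t=5: arr=1 -> substrate=0 bound=4 product=8
t=6: arr=3 -> substrate=1 bound=4 product=10
t=7: arr=2 -> substrate=1 bound=4 product=12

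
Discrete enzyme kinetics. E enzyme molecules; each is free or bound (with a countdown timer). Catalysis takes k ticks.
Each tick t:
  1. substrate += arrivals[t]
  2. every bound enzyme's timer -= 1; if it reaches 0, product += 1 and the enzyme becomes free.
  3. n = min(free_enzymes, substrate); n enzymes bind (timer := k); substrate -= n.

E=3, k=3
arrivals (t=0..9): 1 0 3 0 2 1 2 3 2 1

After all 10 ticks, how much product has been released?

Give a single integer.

Answer: 7

Derivation:
t=0: arr=1 -> substrate=0 bound=1 product=0
t=1: arr=0 -> substrate=0 bound=1 product=0
t=2: arr=3 -> substrate=1 bound=3 product=0
t=3: arr=0 -> substrate=0 bound=3 product=1
t=4: arr=2 -> substrate=2 bound=3 product=1
t=5: arr=1 -> substrate=1 bound=3 product=3
t=6: arr=2 -> substrate=2 bound=3 product=4
t=7: arr=3 -> substrate=5 bound=3 product=4
t=8: arr=2 -> substrate=5 bound=3 product=6
t=9: arr=1 -> substrate=5 bound=3 product=7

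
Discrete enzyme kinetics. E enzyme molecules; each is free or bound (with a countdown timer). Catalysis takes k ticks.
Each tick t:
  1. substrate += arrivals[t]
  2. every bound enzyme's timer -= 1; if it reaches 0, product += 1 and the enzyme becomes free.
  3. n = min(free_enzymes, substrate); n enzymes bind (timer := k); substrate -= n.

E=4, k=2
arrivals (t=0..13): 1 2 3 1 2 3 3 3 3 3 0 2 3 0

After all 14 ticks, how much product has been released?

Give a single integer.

Answer: 23

Derivation:
t=0: arr=1 -> substrate=0 bound=1 product=0
t=1: arr=2 -> substrate=0 bound=3 product=0
t=2: arr=3 -> substrate=1 bound=4 product=1
t=3: arr=1 -> substrate=0 bound=4 product=3
t=4: arr=2 -> substrate=0 bound=4 product=5
t=5: arr=3 -> substrate=1 bound=4 product=7
t=6: arr=3 -> substrate=2 bound=4 product=9
t=7: arr=3 -> substrate=3 bound=4 product=11
t=8: arr=3 -> substrate=4 bound=4 product=13
t=9: arr=3 -> substrate=5 bound=4 product=15
t=10: arr=0 -> substrate=3 bound=4 product=17
t=11: arr=2 -> substrate=3 bound=4 product=19
t=12: arr=3 -> substrate=4 bound=4 product=21
t=13: arr=0 -> substrate=2 bound=4 product=23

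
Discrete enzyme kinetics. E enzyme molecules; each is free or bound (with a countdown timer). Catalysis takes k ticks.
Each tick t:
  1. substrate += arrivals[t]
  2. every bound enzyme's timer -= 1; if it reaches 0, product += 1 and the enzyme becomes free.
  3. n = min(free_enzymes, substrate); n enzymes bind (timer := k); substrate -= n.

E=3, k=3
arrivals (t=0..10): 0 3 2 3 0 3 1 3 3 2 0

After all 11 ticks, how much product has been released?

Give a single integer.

Answer: 9

Derivation:
t=0: arr=0 -> substrate=0 bound=0 product=0
t=1: arr=3 -> substrate=0 bound=3 product=0
t=2: arr=2 -> substrate=2 bound=3 product=0
t=3: arr=3 -> substrate=5 bound=3 product=0
t=4: arr=0 -> substrate=2 bound=3 product=3
t=5: arr=3 -> substrate=5 bound=3 product=3
t=6: arr=1 -> substrate=6 bound=3 product=3
t=7: arr=3 -> substrate=6 bound=3 product=6
t=8: arr=3 -> substrate=9 bound=3 product=6
t=9: arr=2 -> substrate=11 bound=3 product=6
t=10: arr=0 -> substrate=8 bound=3 product=9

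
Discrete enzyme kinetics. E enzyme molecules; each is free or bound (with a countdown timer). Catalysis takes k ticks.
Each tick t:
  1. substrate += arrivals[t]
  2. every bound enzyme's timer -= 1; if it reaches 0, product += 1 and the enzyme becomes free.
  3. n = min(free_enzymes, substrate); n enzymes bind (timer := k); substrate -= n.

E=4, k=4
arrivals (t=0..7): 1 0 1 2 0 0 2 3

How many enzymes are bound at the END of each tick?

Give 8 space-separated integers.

Answer: 1 1 2 4 3 3 4 4

Derivation:
t=0: arr=1 -> substrate=0 bound=1 product=0
t=1: arr=0 -> substrate=0 bound=1 product=0
t=2: arr=1 -> substrate=0 bound=2 product=0
t=3: arr=2 -> substrate=0 bound=4 product=0
t=4: arr=0 -> substrate=0 bound=3 product=1
t=5: arr=0 -> substrate=0 bound=3 product=1
t=6: arr=2 -> substrate=0 bound=4 product=2
t=7: arr=3 -> substrate=1 bound=4 product=4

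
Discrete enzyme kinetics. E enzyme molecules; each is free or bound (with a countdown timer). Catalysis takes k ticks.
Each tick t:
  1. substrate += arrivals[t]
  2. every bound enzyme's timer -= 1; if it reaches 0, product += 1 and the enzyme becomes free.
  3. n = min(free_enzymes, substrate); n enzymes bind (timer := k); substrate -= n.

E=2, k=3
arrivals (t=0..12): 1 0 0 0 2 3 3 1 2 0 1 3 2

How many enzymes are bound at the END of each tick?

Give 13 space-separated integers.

Answer: 1 1 1 0 2 2 2 2 2 2 2 2 2

Derivation:
t=0: arr=1 -> substrate=0 bound=1 product=0
t=1: arr=0 -> substrate=0 bound=1 product=0
t=2: arr=0 -> substrate=0 bound=1 product=0
t=3: arr=0 -> substrate=0 bound=0 product=1
t=4: arr=2 -> substrate=0 bound=2 product=1
t=5: arr=3 -> substrate=3 bound=2 product=1
t=6: arr=3 -> substrate=6 bound=2 product=1
t=7: arr=1 -> substrate=5 bound=2 product=3
t=8: arr=2 -> substrate=7 bound=2 product=3
t=9: arr=0 -> substrate=7 bound=2 product=3
t=10: arr=1 -> substrate=6 bound=2 product=5
t=11: arr=3 -> substrate=9 bound=2 product=5
t=12: arr=2 -> substrate=11 bound=2 product=5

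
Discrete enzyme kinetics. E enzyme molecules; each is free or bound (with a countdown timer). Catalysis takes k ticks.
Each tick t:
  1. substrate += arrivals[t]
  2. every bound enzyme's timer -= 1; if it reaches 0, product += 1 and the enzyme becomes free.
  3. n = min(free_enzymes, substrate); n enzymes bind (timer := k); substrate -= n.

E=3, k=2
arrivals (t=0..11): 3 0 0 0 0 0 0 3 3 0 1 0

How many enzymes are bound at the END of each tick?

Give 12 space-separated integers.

t=0: arr=3 -> substrate=0 bound=3 product=0
t=1: arr=0 -> substrate=0 bound=3 product=0
t=2: arr=0 -> substrate=0 bound=0 product=3
t=3: arr=0 -> substrate=0 bound=0 product=3
t=4: arr=0 -> substrate=0 bound=0 product=3
t=5: arr=0 -> substrate=0 bound=0 product=3
t=6: arr=0 -> substrate=0 bound=0 product=3
t=7: arr=3 -> substrate=0 bound=3 product=3
t=8: arr=3 -> substrate=3 bound=3 product=3
t=9: arr=0 -> substrate=0 bound=3 product=6
t=10: arr=1 -> substrate=1 bound=3 product=6
t=11: arr=0 -> substrate=0 bound=1 product=9

Answer: 3 3 0 0 0 0 0 3 3 3 3 1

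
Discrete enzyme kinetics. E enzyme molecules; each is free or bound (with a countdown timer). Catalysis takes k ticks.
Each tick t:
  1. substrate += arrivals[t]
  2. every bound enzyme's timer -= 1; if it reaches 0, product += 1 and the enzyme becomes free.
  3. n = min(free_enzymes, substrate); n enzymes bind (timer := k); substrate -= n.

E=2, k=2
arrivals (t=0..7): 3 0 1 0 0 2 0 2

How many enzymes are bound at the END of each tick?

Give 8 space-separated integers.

Answer: 2 2 2 2 0 2 2 2

Derivation:
t=0: arr=3 -> substrate=1 bound=2 product=0
t=1: arr=0 -> substrate=1 bound=2 product=0
t=2: arr=1 -> substrate=0 bound=2 product=2
t=3: arr=0 -> substrate=0 bound=2 product=2
t=4: arr=0 -> substrate=0 bound=0 product=4
t=5: arr=2 -> substrate=0 bound=2 product=4
t=6: arr=0 -> substrate=0 bound=2 product=4
t=7: arr=2 -> substrate=0 bound=2 product=6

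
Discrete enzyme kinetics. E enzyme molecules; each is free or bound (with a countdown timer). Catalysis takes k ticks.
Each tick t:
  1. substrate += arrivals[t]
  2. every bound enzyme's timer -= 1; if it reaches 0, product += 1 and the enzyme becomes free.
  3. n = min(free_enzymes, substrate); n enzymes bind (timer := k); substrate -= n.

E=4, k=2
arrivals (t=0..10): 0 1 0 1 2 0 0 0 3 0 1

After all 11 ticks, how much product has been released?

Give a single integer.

Answer: 7

Derivation:
t=0: arr=0 -> substrate=0 bound=0 product=0
t=1: arr=1 -> substrate=0 bound=1 product=0
t=2: arr=0 -> substrate=0 bound=1 product=0
t=3: arr=1 -> substrate=0 bound=1 product=1
t=4: arr=2 -> substrate=0 bound=3 product=1
t=5: arr=0 -> substrate=0 bound=2 product=2
t=6: arr=0 -> substrate=0 bound=0 product=4
t=7: arr=0 -> substrate=0 bound=0 product=4
t=8: arr=3 -> substrate=0 bound=3 product=4
t=9: arr=0 -> substrate=0 bound=3 product=4
t=10: arr=1 -> substrate=0 bound=1 product=7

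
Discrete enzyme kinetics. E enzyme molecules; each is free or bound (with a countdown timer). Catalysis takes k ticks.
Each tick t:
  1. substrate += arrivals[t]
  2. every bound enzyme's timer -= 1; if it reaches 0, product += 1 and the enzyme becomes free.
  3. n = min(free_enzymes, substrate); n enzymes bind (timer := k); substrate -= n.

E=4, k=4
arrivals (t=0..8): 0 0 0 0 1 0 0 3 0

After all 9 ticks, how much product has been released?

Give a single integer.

Answer: 1

Derivation:
t=0: arr=0 -> substrate=0 bound=0 product=0
t=1: arr=0 -> substrate=0 bound=0 product=0
t=2: arr=0 -> substrate=0 bound=0 product=0
t=3: arr=0 -> substrate=0 bound=0 product=0
t=4: arr=1 -> substrate=0 bound=1 product=0
t=5: arr=0 -> substrate=0 bound=1 product=0
t=6: arr=0 -> substrate=0 bound=1 product=0
t=7: arr=3 -> substrate=0 bound=4 product=0
t=8: arr=0 -> substrate=0 bound=3 product=1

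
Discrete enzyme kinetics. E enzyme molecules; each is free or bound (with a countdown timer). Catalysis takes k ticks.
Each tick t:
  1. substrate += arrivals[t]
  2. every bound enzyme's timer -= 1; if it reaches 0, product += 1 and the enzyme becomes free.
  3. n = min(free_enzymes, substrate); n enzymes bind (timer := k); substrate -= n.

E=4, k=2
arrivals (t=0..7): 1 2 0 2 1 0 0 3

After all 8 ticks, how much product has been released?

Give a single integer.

Answer: 6

Derivation:
t=0: arr=1 -> substrate=0 bound=1 product=0
t=1: arr=2 -> substrate=0 bound=3 product=0
t=2: arr=0 -> substrate=0 bound=2 product=1
t=3: arr=2 -> substrate=0 bound=2 product=3
t=4: arr=1 -> substrate=0 bound=3 product=3
t=5: arr=0 -> substrate=0 bound=1 product=5
t=6: arr=0 -> substrate=0 bound=0 product=6
t=7: arr=3 -> substrate=0 bound=3 product=6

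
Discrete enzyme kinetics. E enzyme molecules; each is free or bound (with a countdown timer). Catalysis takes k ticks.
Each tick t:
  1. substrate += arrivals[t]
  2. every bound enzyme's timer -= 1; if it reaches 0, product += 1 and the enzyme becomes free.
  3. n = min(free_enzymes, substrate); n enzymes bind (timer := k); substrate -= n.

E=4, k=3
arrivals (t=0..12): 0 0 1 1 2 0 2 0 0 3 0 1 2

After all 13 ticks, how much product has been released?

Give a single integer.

t=0: arr=0 -> substrate=0 bound=0 product=0
t=1: arr=0 -> substrate=0 bound=0 product=0
t=2: arr=1 -> substrate=0 bound=1 product=0
t=3: arr=1 -> substrate=0 bound=2 product=0
t=4: arr=2 -> substrate=0 bound=4 product=0
t=5: arr=0 -> substrate=0 bound=3 product=1
t=6: arr=2 -> substrate=0 bound=4 product=2
t=7: arr=0 -> substrate=0 bound=2 product=4
t=8: arr=0 -> substrate=0 bound=2 product=4
t=9: arr=3 -> substrate=0 bound=3 product=6
t=10: arr=0 -> substrate=0 bound=3 product=6
t=11: arr=1 -> substrate=0 bound=4 product=6
t=12: arr=2 -> substrate=0 bound=3 product=9

Answer: 9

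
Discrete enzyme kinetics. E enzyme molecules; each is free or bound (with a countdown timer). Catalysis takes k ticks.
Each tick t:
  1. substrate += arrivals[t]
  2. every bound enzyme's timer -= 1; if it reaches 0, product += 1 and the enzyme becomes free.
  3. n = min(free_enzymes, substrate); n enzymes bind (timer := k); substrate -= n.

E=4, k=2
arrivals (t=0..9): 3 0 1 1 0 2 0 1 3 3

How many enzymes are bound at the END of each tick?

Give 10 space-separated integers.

Answer: 3 3 1 2 1 2 2 1 4 4

Derivation:
t=0: arr=3 -> substrate=0 bound=3 product=0
t=1: arr=0 -> substrate=0 bound=3 product=0
t=2: arr=1 -> substrate=0 bound=1 product=3
t=3: arr=1 -> substrate=0 bound=2 product=3
t=4: arr=0 -> substrate=0 bound=1 product=4
t=5: arr=2 -> substrate=0 bound=2 product=5
t=6: arr=0 -> substrate=0 bound=2 product=5
t=7: arr=1 -> substrate=0 bound=1 product=7
t=8: arr=3 -> substrate=0 bound=4 product=7
t=9: arr=3 -> substrate=2 bound=4 product=8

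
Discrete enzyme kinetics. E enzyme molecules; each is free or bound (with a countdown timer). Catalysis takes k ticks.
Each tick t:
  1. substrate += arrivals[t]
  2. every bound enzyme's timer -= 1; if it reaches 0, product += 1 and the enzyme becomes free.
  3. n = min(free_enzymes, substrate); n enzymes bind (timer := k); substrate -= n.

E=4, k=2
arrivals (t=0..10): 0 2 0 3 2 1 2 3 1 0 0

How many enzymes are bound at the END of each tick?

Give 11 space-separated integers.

t=0: arr=0 -> substrate=0 bound=0 product=0
t=1: arr=2 -> substrate=0 bound=2 product=0
t=2: arr=0 -> substrate=0 bound=2 product=0
t=3: arr=3 -> substrate=0 bound=3 product=2
t=4: arr=2 -> substrate=1 bound=4 product=2
t=5: arr=1 -> substrate=0 bound=3 product=5
t=6: arr=2 -> substrate=0 bound=4 product=6
t=7: arr=3 -> substrate=1 bound=4 product=8
t=8: arr=1 -> substrate=0 bound=4 product=10
t=9: arr=0 -> substrate=0 bound=2 product=12
t=10: arr=0 -> substrate=0 bound=0 product=14

Answer: 0 2 2 3 4 3 4 4 4 2 0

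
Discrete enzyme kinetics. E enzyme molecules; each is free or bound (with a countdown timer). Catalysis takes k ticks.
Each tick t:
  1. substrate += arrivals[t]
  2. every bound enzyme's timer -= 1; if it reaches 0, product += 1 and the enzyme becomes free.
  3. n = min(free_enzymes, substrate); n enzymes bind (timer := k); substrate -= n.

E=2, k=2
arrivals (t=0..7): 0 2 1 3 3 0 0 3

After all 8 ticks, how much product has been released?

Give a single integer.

Answer: 6

Derivation:
t=0: arr=0 -> substrate=0 bound=0 product=0
t=1: arr=2 -> substrate=0 bound=2 product=0
t=2: arr=1 -> substrate=1 bound=2 product=0
t=3: arr=3 -> substrate=2 bound=2 product=2
t=4: arr=3 -> substrate=5 bound=2 product=2
t=5: arr=0 -> substrate=3 bound=2 product=4
t=6: arr=0 -> substrate=3 bound=2 product=4
t=7: arr=3 -> substrate=4 bound=2 product=6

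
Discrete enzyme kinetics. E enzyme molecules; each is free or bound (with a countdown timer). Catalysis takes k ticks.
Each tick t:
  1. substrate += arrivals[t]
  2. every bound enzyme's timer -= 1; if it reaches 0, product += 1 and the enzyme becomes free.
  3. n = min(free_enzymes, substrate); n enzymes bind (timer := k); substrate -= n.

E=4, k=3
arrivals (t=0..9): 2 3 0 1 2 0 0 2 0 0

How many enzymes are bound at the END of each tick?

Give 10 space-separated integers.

t=0: arr=2 -> substrate=0 bound=2 product=0
t=1: arr=3 -> substrate=1 bound=4 product=0
t=2: arr=0 -> substrate=1 bound=4 product=0
t=3: arr=1 -> substrate=0 bound=4 product=2
t=4: arr=2 -> substrate=0 bound=4 product=4
t=5: arr=0 -> substrate=0 bound=4 product=4
t=6: arr=0 -> substrate=0 bound=2 product=6
t=7: arr=2 -> substrate=0 bound=2 product=8
t=8: arr=0 -> substrate=0 bound=2 product=8
t=9: arr=0 -> substrate=0 bound=2 product=8

Answer: 2 4 4 4 4 4 2 2 2 2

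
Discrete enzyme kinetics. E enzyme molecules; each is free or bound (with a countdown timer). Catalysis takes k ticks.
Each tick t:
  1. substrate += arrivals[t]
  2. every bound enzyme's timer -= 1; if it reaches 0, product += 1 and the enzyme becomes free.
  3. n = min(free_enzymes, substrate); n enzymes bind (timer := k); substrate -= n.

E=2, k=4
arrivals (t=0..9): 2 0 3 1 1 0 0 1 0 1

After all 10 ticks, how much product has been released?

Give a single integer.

Answer: 4

Derivation:
t=0: arr=2 -> substrate=0 bound=2 product=0
t=1: arr=0 -> substrate=0 bound=2 product=0
t=2: arr=3 -> substrate=3 bound=2 product=0
t=3: arr=1 -> substrate=4 bound=2 product=0
t=4: arr=1 -> substrate=3 bound=2 product=2
t=5: arr=0 -> substrate=3 bound=2 product=2
t=6: arr=0 -> substrate=3 bound=2 product=2
t=7: arr=1 -> substrate=4 bound=2 product=2
t=8: arr=0 -> substrate=2 bound=2 product=4
t=9: arr=1 -> substrate=3 bound=2 product=4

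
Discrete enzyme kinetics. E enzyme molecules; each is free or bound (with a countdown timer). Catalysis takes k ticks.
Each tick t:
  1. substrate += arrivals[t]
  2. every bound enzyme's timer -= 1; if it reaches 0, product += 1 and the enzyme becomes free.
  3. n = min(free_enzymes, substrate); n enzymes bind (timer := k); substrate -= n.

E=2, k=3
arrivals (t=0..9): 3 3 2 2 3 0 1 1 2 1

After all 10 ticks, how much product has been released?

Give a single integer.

t=0: arr=3 -> substrate=1 bound=2 product=0
t=1: arr=3 -> substrate=4 bound=2 product=0
t=2: arr=2 -> substrate=6 bound=2 product=0
t=3: arr=2 -> substrate=6 bound=2 product=2
t=4: arr=3 -> substrate=9 bound=2 product=2
t=5: arr=0 -> substrate=9 bound=2 product=2
t=6: arr=1 -> substrate=8 bound=2 product=4
t=7: arr=1 -> substrate=9 bound=2 product=4
t=8: arr=2 -> substrate=11 bound=2 product=4
t=9: arr=1 -> substrate=10 bound=2 product=6

Answer: 6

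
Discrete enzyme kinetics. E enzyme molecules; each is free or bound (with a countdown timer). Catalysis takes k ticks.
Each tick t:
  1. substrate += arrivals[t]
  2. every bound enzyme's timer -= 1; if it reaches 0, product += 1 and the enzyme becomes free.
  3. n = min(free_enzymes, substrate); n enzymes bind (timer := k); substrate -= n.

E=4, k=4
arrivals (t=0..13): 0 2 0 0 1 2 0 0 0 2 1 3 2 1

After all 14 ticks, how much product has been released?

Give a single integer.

t=0: arr=0 -> substrate=0 bound=0 product=0
t=1: arr=2 -> substrate=0 bound=2 product=0
t=2: arr=0 -> substrate=0 bound=2 product=0
t=3: arr=0 -> substrate=0 bound=2 product=0
t=4: arr=1 -> substrate=0 bound=3 product=0
t=5: arr=2 -> substrate=0 bound=3 product=2
t=6: arr=0 -> substrate=0 bound=3 product=2
t=7: arr=0 -> substrate=0 bound=3 product=2
t=8: arr=0 -> substrate=0 bound=2 product=3
t=9: arr=2 -> substrate=0 bound=2 product=5
t=10: arr=1 -> substrate=0 bound=3 product=5
t=11: arr=3 -> substrate=2 bound=4 product=5
t=12: arr=2 -> substrate=4 bound=4 product=5
t=13: arr=1 -> substrate=3 bound=4 product=7

Answer: 7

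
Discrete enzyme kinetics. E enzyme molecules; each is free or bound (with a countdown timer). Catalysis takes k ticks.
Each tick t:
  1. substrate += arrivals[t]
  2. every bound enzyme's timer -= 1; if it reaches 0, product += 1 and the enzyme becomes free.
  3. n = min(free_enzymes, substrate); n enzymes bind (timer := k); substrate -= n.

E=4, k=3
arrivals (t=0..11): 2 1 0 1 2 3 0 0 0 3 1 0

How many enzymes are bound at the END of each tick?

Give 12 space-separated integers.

t=0: arr=2 -> substrate=0 bound=2 product=0
t=1: arr=1 -> substrate=0 bound=3 product=0
t=2: arr=0 -> substrate=0 bound=3 product=0
t=3: arr=1 -> substrate=0 bound=2 product=2
t=4: arr=2 -> substrate=0 bound=3 product=3
t=5: arr=3 -> substrate=2 bound=4 product=3
t=6: arr=0 -> substrate=1 bound=4 product=4
t=7: arr=0 -> substrate=0 bound=3 product=6
t=8: arr=0 -> substrate=0 bound=2 product=7
t=9: arr=3 -> substrate=0 bound=4 product=8
t=10: arr=1 -> substrate=0 bound=4 product=9
t=11: arr=0 -> substrate=0 bound=4 product=9

Answer: 2 3 3 2 3 4 4 3 2 4 4 4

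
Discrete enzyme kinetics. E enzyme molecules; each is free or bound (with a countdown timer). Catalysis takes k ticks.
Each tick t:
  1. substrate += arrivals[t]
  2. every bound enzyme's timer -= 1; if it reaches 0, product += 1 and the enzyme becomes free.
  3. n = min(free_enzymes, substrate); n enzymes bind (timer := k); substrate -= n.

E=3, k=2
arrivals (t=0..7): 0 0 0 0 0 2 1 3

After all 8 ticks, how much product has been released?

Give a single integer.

t=0: arr=0 -> substrate=0 bound=0 product=0
t=1: arr=0 -> substrate=0 bound=0 product=0
t=2: arr=0 -> substrate=0 bound=0 product=0
t=3: arr=0 -> substrate=0 bound=0 product=0
t=4: arr=0 -> substrate=0 bound=0 product=0
t=5: arr=2 -> substrate=0 bound=2 product=0
t=6: arr=1 -> substrate=0 bound=3 product=0
t=7: arr=3 -> substrate=1 bound=3 product=2

Answer: 2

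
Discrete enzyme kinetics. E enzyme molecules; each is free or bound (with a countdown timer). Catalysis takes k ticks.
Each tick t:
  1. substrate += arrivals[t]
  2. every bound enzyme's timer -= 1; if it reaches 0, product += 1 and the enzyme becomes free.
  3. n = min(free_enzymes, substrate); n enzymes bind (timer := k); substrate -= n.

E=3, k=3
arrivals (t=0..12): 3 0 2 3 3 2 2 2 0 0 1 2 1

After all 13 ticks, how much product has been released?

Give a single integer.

Answer: 12

Derivation:
t=0: arr=3 -> substrate=0 bound=3 product=0
t=1: arr=0 -> substrate=0 bound=3 product=0
t=2: arr=2 -> substrate=2 bound=3 product=0
t=3: arr=3 -> substrate=2 bound=3 product=3
t=4: arr=3 -> substrate=5 bound=3 product=3
t=5: arr=2 -> substrate=7 bound=3 product=3
t=6: arr=2 -> substrate=6 bound=3 product=6
t=7: arr=2 -> substrate=8 bound=3 product=6
t=8: arr=0 -> substrate=8 bound=3 product=6
t=9: arr=0 -> substrate=5 bound=3 product=9
t=10: arr=1 -> substrate=6 bound=3 product=9
t=11: arr=2 -> substrate=8 bound=3 product=9
t=12: arr=1 -> substrate=6 bound=3 product=12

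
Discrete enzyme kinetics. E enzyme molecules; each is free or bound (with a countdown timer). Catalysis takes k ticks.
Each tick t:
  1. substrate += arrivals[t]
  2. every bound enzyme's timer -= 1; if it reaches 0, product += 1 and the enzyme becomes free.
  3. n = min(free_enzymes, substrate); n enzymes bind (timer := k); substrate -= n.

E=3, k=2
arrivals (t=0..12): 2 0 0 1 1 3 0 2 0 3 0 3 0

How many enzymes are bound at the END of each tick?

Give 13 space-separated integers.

Answer: 2 2 0 1 2 3 3 3 2 3 3 3 3

Derivation:
t=0: arr=2 -> substrate=0 bound=2 product=0
t=1: arr=0 -> substrate=0 bound=2 product=0
t=2: arr=0 -> substrate=0 bound=0 product=2
t=3: arr=1 -> substrate=0 bound=1 product=2
t=4: arr=1 -> substrate=0 bound=2 product=2
t=5: arr=3 -> substrate=1 bound=3 product=3
t=6: arr=0 -> substrate=0 bound=3 product=4
t=7: arr=2 -> substrate=0 bound=3 product=6
t=8: arr=0 -> substrate=0 bound=2 product=7
t=9: arr=3 -> substrate=0 bound=3 product=9
t=10: arr=0 -> substrate=0 bound=3 product=9
t=11: arr=3 -> substrate=0 bound=3 product=12
t=12: arr=0 -> substrate=0 bound=3 product=12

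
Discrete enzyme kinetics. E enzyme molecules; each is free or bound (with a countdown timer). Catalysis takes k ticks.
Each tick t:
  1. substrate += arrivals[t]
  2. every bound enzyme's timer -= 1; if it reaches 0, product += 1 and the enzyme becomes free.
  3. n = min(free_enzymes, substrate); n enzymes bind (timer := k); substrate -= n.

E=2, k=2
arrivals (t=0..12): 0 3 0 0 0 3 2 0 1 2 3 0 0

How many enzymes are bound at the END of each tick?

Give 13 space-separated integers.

Answer: 0 2 2 1 1 2 2 2 2 2 2 2 2

Derivation:
t=0: arr=0 -> substrate=0 bound=0 product=0
t=1: arr=3 -> substrate=1 bound=2 product=0
t=2: arr=0 -> substrate=1 bound=2 product=0
t=3: arr=0 -> substrate=0 bound=1 product=2
t=4: arr=0 -> substrate=0 bound=1 product=2
t=5: arr=3 -> substrate=1 bound=2 product=3
t=6: arr=2 -> substrate=3 bound=2 product=3
t=7: arr=0 -> substrate=1 bound=2 product=5
t=8: arr=1 -> substrate=2 bound=2 product=5
t=9: arr=2 -> substrate=2 bound=2 product=7
t=10: arr=3 -> substrate=5 bound=2 product=7
t=11: arr=0 -> substrate=3 bound=2 product=9
t=12: arr=0 -> substrate=3 bound=2 product=9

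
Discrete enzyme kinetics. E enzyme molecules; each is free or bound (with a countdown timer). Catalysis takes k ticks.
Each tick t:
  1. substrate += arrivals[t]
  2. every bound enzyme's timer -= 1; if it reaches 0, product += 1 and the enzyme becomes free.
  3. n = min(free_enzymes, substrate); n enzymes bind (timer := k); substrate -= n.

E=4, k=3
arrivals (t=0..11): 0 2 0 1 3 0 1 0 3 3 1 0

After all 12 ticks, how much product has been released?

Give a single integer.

t=0: arr=0 -> substrate=0 bound=0 product=0
t=1: arr=2 -> substrate=0 bound=2 product=0
t=2: arr=0 -> substrate=0 bound=2 product=0
t=3: arr=1 -> substrate=0 bound=3 product=0
t=4: arr=3 -> substrate=0 bound=4 product=2
t=5: arr=0 -> substrate=0 bound=4 product=2
t=6: arr=1 -> substrate=0 bound=4 product=3
t=7: arr=0 -> substrate=0 bound=1 product=6
t=8: arr=3 -> substrate=0 bound=4 product=6
t=9: arr=3 -> substrate=2 bound=4 product=7
t=10: arr=1 -> substrate=3 bound=4 product=7
t=11: arr=0 -> substrate=0 bound=4 product=10

Answer: 10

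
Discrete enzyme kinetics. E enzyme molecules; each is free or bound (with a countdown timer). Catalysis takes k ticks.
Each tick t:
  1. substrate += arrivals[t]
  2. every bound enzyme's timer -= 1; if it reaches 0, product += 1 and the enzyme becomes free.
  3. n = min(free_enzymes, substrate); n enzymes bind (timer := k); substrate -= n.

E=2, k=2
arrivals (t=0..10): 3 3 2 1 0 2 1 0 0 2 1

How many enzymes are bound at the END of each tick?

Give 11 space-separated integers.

t=0: arr=3 -> substrate=1 bound=2 product=0
t=1: arr=3 -> substrate=4 bound=2 product=0
t=2: arr=2 -> substrate=4 bound=2 product=2
t=3: arr=1 -> substrate=5 bound=2 product=2
t=4: arr=0 -> substrate=3 bound=2 product=4
t=5: arr=2 -> substrate=5 bound=2 product=4
t=6: arr=1 -> substrate=4 bound=2 product=6
t=7: arr=0 -> substrate=4 bound=2 product=6
t=8: arr=0 -> substrate=2 bound=2 product=8
t=9: arr=2 -> substrate=4 bound=2 product=8
t=10: arr=1 -> substrate=3 bound=2 product=10

Answer: 2 2 2 2 2 2 2 2 2 2 2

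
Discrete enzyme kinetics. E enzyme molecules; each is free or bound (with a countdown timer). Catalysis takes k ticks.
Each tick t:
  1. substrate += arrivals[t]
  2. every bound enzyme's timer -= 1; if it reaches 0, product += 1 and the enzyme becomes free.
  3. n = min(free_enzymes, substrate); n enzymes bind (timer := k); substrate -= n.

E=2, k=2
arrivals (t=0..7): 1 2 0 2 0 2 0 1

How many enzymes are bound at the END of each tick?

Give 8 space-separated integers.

Answer: 1 2 2 2 2 2 2 2

Derivation:
t=0: arr=1 -> substrate=0 bound=1 product=0
t=1: arr=2 -> substrate=1 bound=2 product=0
t=2: arr=0 -> substrate=0 bound=2 product=1
t=3: arr=2 -> substrate=1 bound=2 product=2
t=4: arr=0 -> substrate=0 bound=2 product=3
t=5: arr=2 -> substrate=1 bound=2 product=4
t=6: arr=0 -> substrate=0 bound=2 product=5
t=7: arr=1 -> substrate=0 bound=2 product=6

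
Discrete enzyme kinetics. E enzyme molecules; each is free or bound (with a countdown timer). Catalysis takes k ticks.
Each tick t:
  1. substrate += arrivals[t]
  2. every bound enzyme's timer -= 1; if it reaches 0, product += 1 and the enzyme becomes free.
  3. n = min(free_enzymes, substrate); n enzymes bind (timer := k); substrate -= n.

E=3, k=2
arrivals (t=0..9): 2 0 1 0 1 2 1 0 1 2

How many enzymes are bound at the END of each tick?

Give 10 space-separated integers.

t=0: arr=2 -> substrate=0 bound=2 product=0
t=1: arr=0 -> substrate=0 bound=2 product=0
t=2: arr=1 -> substrate=0 bound=1 product=2
t=3: arr=0 -> substrate=0 bound=1 product=2
t=4: arr=1 -> substrate=0 bound=1 product=3
t=5: arr=2 -> substrate=0 bound=3 product=3
t=6: arr=1 -> substrate=0 bound=3 product=4
t=7: arr=0 -> substrate=0 bound=1 product=6
t=8: arr=1 -> substrate=0 bound=1 product=7
t=9: arr=2 -> substrate=0 bound=3 product=7

Answer: 2 2 1 1 1 3 3 1 1 3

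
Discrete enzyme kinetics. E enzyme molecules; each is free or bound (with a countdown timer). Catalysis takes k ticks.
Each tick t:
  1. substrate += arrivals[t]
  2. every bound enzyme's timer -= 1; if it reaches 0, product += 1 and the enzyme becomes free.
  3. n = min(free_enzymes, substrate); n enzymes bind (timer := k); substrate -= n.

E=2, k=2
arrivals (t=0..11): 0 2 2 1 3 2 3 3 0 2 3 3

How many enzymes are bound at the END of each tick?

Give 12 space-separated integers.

Answer: 0 2 2 2 2 2 2 2 2 2 2 2

Derivation:
t=0: arr=0 -> substrate=0 bound=0 product=0
t=1: arr=2 -> substrate=0 bound=2 product=0
t=2: arr=2 -> substrate=2 bound=2 product=0
t=3: arr=1 -> substrate=1 bound=2 product=2
t=4: arr=3 -> substrate=4 bound=2 product=2
t=5: arr=2 -> substrate=4 bound=2 product=4
t=6: arr=3 -> substrate=7 bound=2 product=4
t=7: arr=3 -> substrate=8 bound=2 product=6
t=8: arr=0 -> substrate=8 bound=2 product=6
t=9: arr=2 -> substrate=8 bound=2 product=8
t=10: arr=3 -> substrate=11 bound=2 product=8
t=11: arr=3 -> substrate=12 bound=2 product=10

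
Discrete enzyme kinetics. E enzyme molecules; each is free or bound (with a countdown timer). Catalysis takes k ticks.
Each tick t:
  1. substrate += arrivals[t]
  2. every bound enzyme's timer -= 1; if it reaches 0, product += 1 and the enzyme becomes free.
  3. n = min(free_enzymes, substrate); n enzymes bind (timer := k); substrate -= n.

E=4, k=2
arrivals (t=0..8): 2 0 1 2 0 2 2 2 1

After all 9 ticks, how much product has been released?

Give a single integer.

t=0: arr=2 -> substrate=0 bound=2 product=0
t=1: arr=0 -> substrate=0 bound=2 product=0
t=2: arr=1 -> substrate=0 bound=1 product=2
t=3: arr=2 -> substrate=0 bound=3 product=2
t=4: arr=0 -> substrate=0 bound=2 product=3
t=5: arr=2 -> substrate=0 bound=2 product=5
t=6: arr=2 -> substrate=0 bound=4 product=5
t=7: arr=2 -> substrate=0 bound=4 product=7
t=8: arr=1 -> substrate=0 bound=3 product=9

Answer: 9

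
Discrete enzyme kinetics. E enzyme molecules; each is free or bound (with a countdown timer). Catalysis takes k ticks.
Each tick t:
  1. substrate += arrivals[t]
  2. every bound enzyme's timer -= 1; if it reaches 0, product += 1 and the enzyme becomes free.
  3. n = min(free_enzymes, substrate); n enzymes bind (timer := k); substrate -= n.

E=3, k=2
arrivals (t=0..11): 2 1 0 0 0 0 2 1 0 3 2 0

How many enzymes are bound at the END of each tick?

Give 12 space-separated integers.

t=0: arr=2 -> substrate=0 bound=2 product=0
t=1: arr=1 -> substrate=0 bound=3 product=0
t=2: arr=0 -> substrate=0 bound=1 product=2
t=3: arr=0 -> substrate=0 bound=0 product=3
t=4: arr=0 -> substrate=0 bound=0 product=3
t=5: arr=0 -> substrate=0 bound=0 product=3
t=6: arr=2 -> substrate=0 bound=2 product=3
t=7: arr=1 -> substrate=0 bound=3 product=3
t=8: arr=0 -> substrate=0 bound=1 product=5
t=9: arr=3 -> substrate=0 bound=3 product=6
t=10: arr=2 -> substrate=2 bound=3 product=6
t=11: arr=0 -> substrate=0 bound=2 product=9

Answer: 2 3 1 0 0 0 2 3 1 3 3 2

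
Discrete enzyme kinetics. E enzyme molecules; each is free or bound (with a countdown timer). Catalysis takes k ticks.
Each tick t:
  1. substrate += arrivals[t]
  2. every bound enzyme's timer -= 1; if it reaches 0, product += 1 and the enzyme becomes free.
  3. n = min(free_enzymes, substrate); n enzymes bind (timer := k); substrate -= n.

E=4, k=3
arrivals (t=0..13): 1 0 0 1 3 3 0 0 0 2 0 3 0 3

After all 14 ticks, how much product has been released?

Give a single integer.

Answer: 10

Derivation:
t=0: arr=1 -> substrate=0 bound=1 product=0
t=1: arr=0 -> substrate=0 bound=1 product=0
t=2: arr=0 -> substrate=0 bound=1 product=0
t=3: arr=1 -> substrate=0 bound=1 product=1
t=4: arr=3 -> substrate=0 bound=4 product=1
t=5: arr=3 -> substrate=3 bound=4 product=1
t=6: arr=0 -> substrate=2 bound=4 product=2
t=7: arr=0 -> substrate=0 bound=3 product=5
t=8: arr=0 -> substrate=0 bound=3 product=5
t=9: arr=2 -> substrate=0 bound=4 product=6
t=10: arr=0 -> substrate=0 bound=2 product=8
t=11: arr=3 -> substrate=1 bound=4 product=8
t=12: arr=0 -> substrate=0 bound=3 product=10
t=13: arr=3 -> substrate=2 bound=4 product=10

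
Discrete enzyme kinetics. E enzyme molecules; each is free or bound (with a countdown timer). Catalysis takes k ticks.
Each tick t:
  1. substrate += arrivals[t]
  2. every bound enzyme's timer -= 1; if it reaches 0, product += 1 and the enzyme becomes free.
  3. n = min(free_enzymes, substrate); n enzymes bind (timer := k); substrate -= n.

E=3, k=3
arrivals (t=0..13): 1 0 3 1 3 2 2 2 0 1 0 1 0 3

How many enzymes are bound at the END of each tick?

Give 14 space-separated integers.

t=0: arr=1 -> substrate=0 bound=1 product=0
t=1: arr=0 -> substrate=0 bound=1 product=0
t=2: arr=3 -> substrate=1 bound=3 product=0
t=3: arr=1 -> substrate=1 bound=3 product=1
t=4: arr=3 -> substrate=4 bound=3 product=1
t=5: arr=2 -> substrate=4 bound=3 product=3
t=6: arr=2 -> substrate=5 bound=3 product=4
t=7: arr=2 -> substrate=7 bound=3 product=4
t=8: arr=0 -> substrate=5 bound=3 product=6
t=9: arr=1 -> substrate=5 bound=3 product=7
t=10: arr=0 -> substrate=5 bound=3 product=7
t=11: arr=1 -> substrate=4 bound=3 product=9
t=12: arr=0 -> substrate=3 bound=3 product=10
t=13: arr=3 -> substrate=6 bound=3 product=10

Answer: 1 1 3 3 3 3 3 3 3 3 3 3 3 3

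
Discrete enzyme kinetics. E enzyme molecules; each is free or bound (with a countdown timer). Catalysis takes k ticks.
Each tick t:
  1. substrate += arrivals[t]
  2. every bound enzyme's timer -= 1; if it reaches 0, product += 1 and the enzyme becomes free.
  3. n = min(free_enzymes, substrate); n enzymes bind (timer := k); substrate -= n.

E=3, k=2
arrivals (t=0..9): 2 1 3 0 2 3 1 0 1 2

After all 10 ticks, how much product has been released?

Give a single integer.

t=0: arr=2 -> substrate=0 bound=2 product=0
t=1: arr=1 -> substrate=0 bound=3 product=0
t=2: arr=3 -> substrate=1 bound=3 product=2
t=3: arr=0 -> substrate=0 bound=3 product=3
t=4: arr=2 -> substrate=0 bound=3 product=5
t=5: arr=3 -> substrate=2 bound=3 product=6
t=6: arr=1 -> substrate=1 bound=3 product=8
t=7: arr=0 -> substrate=0 bound=3 product=9
t=8: arr=1 -> substrate=0 bound=2 product=11
t=9: arr=2 -> substrate=0 bound=3 product=12

Answer: 12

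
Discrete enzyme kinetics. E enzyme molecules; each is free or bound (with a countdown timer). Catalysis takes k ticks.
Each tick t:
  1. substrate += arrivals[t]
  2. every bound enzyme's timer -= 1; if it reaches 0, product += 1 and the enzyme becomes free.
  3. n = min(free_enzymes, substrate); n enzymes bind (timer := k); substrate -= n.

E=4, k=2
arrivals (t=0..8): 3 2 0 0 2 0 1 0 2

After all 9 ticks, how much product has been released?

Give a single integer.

Answer: 8

Derivation:
t=0: arr=3 -> substrate=0 bound=3 product=0
t=1: arr=2 -> substrate=1 bound=4 product=0
t=2: arr=0 -> substrate=0 bound=2 product=3
t=3: arr=0 -> substrate=0 bound=1 product=4
t=4: arr=2 -> substrate=0 bound=2 product=5
t=5: arr=0 -> substrate=0 bound=2 product=5
t=6: arr=1 -> substrate=0 bound=1 product=7
t=7: arr=0 -> substrate=0 bound=1 product=7
t=8: arr=2 -> substrate=0 bound=2 product=8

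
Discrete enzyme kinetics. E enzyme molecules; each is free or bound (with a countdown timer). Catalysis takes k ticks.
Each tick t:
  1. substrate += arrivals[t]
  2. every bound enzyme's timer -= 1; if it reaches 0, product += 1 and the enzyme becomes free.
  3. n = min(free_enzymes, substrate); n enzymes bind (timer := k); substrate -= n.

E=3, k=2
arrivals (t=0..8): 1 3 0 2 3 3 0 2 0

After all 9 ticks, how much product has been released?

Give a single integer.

Answer: 10

Derivation:
t=0: arr=1 -> substrate=0 bound=1 product=0
t=1: arr=3 -> substrate=1 bound=3 product=0
t=2: arr=0 -> substrate=0 bound=3 product=1
t=3: arr=2 -> substrate=0 bound=3 product=3
t=4: arr=3 -> substrate=2 bound=3 product=4
t=5: arr=3 -> substrate=3 bound=3 product=6
t=6: arr=0 -> substrate=2 bound=3 product=7
t=7: arr=2 -> substrate=2 bound=3 product=9
t=8: arr=0 -> substrate=1 bound=3 product=10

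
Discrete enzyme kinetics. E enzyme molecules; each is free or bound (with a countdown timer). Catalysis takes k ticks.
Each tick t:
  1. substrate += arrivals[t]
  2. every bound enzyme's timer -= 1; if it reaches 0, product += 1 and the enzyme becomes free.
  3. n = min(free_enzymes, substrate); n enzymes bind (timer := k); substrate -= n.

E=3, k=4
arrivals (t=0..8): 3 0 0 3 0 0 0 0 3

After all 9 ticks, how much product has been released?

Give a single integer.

t=0: arr=3 -> substrate=0 bound=3 product=0
t=1: arr=0 -> substrate=0 bound=3 product=0
t=2: arr=0 -> substrate=0 bound=3 product=0
t=3: arr=3 -> substrate=3 bound=3 product=0
t=4: arr=0 -> substrate=0 bound=3 product=3
t=5: arr=0 -> substrate=0 bound=3 product=3
t=6: arr=0 -> substrate=0 bound=3 product=3
t=7: arr=0 -> substrate=0 bound=3 product=3
t=8: arr=3 -> substrate=0 bound=3 product=6

Answer: 6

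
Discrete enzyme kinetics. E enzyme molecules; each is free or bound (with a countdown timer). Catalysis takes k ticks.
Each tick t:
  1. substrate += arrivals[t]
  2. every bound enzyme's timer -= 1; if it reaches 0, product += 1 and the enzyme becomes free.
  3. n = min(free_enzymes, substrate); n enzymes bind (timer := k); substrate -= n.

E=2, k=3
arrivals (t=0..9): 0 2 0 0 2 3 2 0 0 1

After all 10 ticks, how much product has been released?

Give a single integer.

t=0: arr=0 -> substrate=0 bound=0 product=0
t=1: arr=2 -> substrate=0 bound=2 product=0
t=2: arr=0 -> substrate=0 bound=2 product=0
t=3: arr=0 -> substrate=0 bound=2 product=0
t=4: arr=2 -> substrate=0 bound=2 product=2
t=5: arr=3 -> substrate=3 bound=2 product=2
t=6: arr=2 -> substrate=5 bound=2 product=2
t=7: arr=0 -> substrate=3 bound=2 product=4
t=8: arr=0 -> substrate=3 bound=2 product=4
t=9: arr=1 -> substrate=4 bound=2 product=4

Answer: 4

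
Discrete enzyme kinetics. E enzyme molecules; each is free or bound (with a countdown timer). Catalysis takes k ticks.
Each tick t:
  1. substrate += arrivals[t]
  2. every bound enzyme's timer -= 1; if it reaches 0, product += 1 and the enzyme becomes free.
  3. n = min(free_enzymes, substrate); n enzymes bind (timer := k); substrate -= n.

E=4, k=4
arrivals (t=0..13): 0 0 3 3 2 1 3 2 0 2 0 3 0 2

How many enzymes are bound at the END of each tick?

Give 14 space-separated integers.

Answer: 0 0 3 4 4 4 4 4 4 4 4 4 4 4

Derivation:
t=0: arr=0 -> substrate=0 bound=0 product=0
t=1: arr=0 -> substrate=0 bound=0 product=0
t=2: arr=3 -> substrate=0 bound=3 product=0
t=3: arr=3 -> substrate=2 bound=4 product=0
t=4: arr=2 -> substrate=4 bound=4 product=0
t=5: arr=1 -> substrate=5 bound=4 product=0
t=6: arr=3 -> substrate=5 bound=4 product=3
t=7: arr=2 -> substrate=6 bound=4 product=4
t=8: arr=0 -> substrate=6 bound=4 product=4
t=9: arr=2 -> substrate=8 bound=4 product=4
t=10: arr=0 -> substrate=5 bound=4 product=7
t=11: arr=3 -> substrate=7 bound=4 product=8
t=12: arr=0 -> substrate=7 bound=4 product=8
t=13: arr=2 -> substrate=9 bound=4 product=8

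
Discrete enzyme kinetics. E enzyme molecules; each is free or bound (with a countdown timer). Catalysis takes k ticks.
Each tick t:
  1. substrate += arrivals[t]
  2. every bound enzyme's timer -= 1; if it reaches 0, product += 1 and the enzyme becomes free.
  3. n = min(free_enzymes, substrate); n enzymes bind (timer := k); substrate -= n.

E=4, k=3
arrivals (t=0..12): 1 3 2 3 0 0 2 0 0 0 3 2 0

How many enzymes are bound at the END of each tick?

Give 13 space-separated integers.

t=0: arr=1 -> substrate=0 bound=1 product=0
t=1: arr=3 -> substrate=0 bound=4 product=0
t=2: arr=2 -> substrate=2 bound=4 product=0
t=3: arr=3 -> substrate=4 bound=4 product=1
t=4: arr=0 -> substrate=1 bound=4 product=4
t=5: arr=0 -> substrate=1 bound=4 product=4
t=6: arr=2 -> substrate=2 bound=4 product=5
t=7: arr=0 -> substrate=0 bound=3 product=8
t=8: arr=0 -> substrate=0 bound=3 product=8
t=9: arr=0 -> substrate=0 bound=2 product=9
t=10: arr=3 -> substrate=0 bound=3 product=11
t=11: arr=2 -> substrate=1 bound=4 product=11
t=12: arr=0 -> substrate=1 bound=4 product=11

Answer: 1 4 4 4 4 4 4 3 3 2 3 4 4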